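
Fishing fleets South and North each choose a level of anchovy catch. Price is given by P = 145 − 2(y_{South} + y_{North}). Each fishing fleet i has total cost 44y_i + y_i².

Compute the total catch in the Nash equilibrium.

Fishing fleet South's profit: π = y_{South}(145 − 2(y_{South} + y_{North})) − 44y_{South} − y_{South}².
∂π/∂y_{South} = 101 − 6y_{South} − 2y_{North} = 0, so y_{South} = 101/6 − (1/3)y_{North}.
By symmetry y_{North} = y_{South}; substituting into the reaction function, (4/3)y_{South} = 101/6 and y_{South} = 12.625.
Total catch: 12.625 + 12.625 = 25.25.

25.25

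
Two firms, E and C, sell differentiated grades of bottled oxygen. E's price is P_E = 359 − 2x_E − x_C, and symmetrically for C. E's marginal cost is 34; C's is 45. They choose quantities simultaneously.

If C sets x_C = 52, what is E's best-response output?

68.25

Firm E's profit: π = x_E(359 − 2x_E − x_C) − 34x_E.
∂π/∂x_E = 325 − 4x_E − x_C = 0 ⇒ x_E = 81.25 − 0.25x_C.
At x_C = 52: x_E = 81.25 − 0.25·52 = 68.25.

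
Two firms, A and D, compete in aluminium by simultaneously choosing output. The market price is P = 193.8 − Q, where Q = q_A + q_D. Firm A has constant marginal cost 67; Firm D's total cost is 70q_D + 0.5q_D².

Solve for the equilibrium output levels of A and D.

Firm A's profit: π = q_A(193.8 − (q_A + q_D)) − 67q_A.
∂π/∂q_A = 126.8 − 2q_A − q_D = 0, so q_A = 63.4 − 0.5q_D.
For D: ∂π/∂q_D = 123.8 − 3q_D − q_A = 0 ⇒ q_D = 619/15 − (1/3)q_A.
Solving the two reaction functions simultaneously: (1 − (−0.5)(−1/3))q_A = 63.4 − 0.5·(619/15), so (5/6)q_A = 1283/30 and q_A = 51.32.
Then q_D = 619/15 − (1/3)·51.32 = 24.16.

51.32, 24.16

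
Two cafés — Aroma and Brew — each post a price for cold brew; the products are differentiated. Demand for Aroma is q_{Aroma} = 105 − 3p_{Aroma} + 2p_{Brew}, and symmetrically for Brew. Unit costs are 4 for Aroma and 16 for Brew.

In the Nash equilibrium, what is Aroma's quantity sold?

Aroma's profit: π = (p_{Aroma} − 4)(105 − 3p_{Aroma} + 2p_{Brew}).
∂π/∂p_{Aroma} = 117 − 6p_{Aroma} + 2p_{Brew} = 0 ⇒ p_{Aroma} = 19.5 + (1/3)p_{Brew}.
Similarly p_{Brew} = 25.5 + (1/3)p_{Aroma}.
Solving the two reaction functions simultaneously: (1 − (1/3)(1/3))p_{Aroma} = 19.5 + (1/3)·25.5, so (8/9)p_{Aroma} = 28 and p_{Aroma} = 31.5.
Then p_{Brew} = 25.5 + (1/3)·31.5 = 36.
q_{Aroma} = 105 − 3·31.5 + 2·36 = 82.5.

82.5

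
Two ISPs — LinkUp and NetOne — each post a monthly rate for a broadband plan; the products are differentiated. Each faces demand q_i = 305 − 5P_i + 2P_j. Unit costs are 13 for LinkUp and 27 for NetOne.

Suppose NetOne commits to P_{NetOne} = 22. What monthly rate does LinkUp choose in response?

LinkUp's profit: π = (P_{LinkUp} − 13)(305 − 5P_{LinkUp} + 2P_{NetOne}).
∂π/∂P_{LinkUp} = 370 − 10P_{LinkUp} + 2P_{NetOne} = 0 ⇒ P_{LinkUp} = 37 + 0.2P_{NetOne}.
At P_{NetOne} = 22: P_{LinkUp} = 37 + 0.2·22 = 41.4.

41.4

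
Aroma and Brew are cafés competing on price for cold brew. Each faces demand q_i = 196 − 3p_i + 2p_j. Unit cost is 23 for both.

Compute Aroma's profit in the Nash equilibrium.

Aroma's profit: π = (p_{Aroma} − 23)(196 − 3p_{Aroma} + 2p_{Brew}).
∂π/∂p_{Aroma} = 265 − 6p_{Aroma} + 2p_{Brew} = 0 ⇒ p_{Aroma} = 265/6 + (1/3)p_{Brew}.
By symmetry p_{Brew} = p_{Aroma}; substituting into the reaction function, (2/3)p_{Aroma} = 265/6 and p_{Aroma} = 66.25.
q_{Aroma} = 196 − 3·66.25 + 2·66.25 = 129.75.
Profit = (66.25 − 23)·129.75 = 5611.6875.

5611.6875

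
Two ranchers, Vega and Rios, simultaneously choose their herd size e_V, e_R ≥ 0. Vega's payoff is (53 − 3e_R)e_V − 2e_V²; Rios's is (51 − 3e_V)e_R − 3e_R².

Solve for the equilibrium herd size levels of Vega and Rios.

11, 3

Expanding Vega's payoff: 53e_V − 3e_Re_V − 2e_V².
∂π/∂e_V = 53 − 3e_R − 4e_V = 0, so e_V = 13.25 − 0.75e_R.
Likewise for Rios: e_R = 8.5 − 0.5e_V.
Plugging e_R into Vega's best response: e_V = 13.25 − 0.75(8.5 − 0.5e_V) ⇒ 0.625e_V = 6.875, so e_V = 11.
Then e_R = 8.5 − 0.5·11 = 3.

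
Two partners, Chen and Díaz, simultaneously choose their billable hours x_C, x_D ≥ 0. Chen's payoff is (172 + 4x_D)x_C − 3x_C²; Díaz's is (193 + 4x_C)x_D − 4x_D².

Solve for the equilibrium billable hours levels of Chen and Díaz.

67.125, 57.6875

Expanding Chen's payoff: 172x_C + 4x_Dx_C − 3x_C².
∂π/∂x_C = 172 + 4x_D − 6x_C = 0, so x_C = 86/3 + (2/3)x_D.
Likewise for Díaz: x_D = 24.125 + 0.5x_C.
Substituting the second reaction function into the first: x_C = 86/3 + (2/3)(24.125 + 0.5x_C), which gives (2/3)x_C = 44.75 ⇒ x_C = 67.125.
Then x_D = 24.125 + 0.5·67.125 = 57.6875.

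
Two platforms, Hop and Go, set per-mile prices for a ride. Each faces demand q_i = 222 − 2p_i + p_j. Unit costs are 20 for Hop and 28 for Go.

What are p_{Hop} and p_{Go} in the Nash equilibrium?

88.4, 91.6

Hop's profit: π = (p_{Hop} − 20)(222 − 2p_{Hop} + p_{Go}).
∂π/∂p_{Hop} = 262 − 4p_{Hop} + p_{Go} = 0 ⇒ p_{Hop} = 65.5 + 0.25p_{Go}.
Similarly p_{Go} = 69.5 + 0.25p_{Hop}.
Substituting the second reaction function into the first: p_{Hop} = 65.5 + 0.25(69.5 + 0.25p_{Hop}), which gives 0.9375p_{Hop} = 82.875 ⇒ p_{Hop} = 88.4.
Then p_{Go} = 69.5 + 0.25·88.4 = 91.6.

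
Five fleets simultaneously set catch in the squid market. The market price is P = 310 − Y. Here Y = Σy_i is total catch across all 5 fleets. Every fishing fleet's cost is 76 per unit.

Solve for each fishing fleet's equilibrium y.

39

A representative fishing fleet's profit is π_i = y_i(310 − Y) − 76y_i, with Y = y_i + Σ_{j≠i} y_j.
First-order condition: 234 − 2y_i − Σ_{j≠i} y_j = 0.
With identical fishing fleets, set every y_j = y: then 234 − 2y − 4y = 0, i.e. y = 234/6 = 39.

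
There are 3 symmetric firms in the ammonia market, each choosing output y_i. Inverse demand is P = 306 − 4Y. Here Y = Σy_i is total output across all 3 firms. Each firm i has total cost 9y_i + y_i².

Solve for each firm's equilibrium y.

16.5

A representative firm's profit is π_i = y_i(306 − 4Y) − 9y_i − y_i², with Y = y_i + Σ_{j≠i} y_j.
First-order condition: 297 − 10y_i − 4Σ_{j≠i} y_j = 0.
Imposing symmetry (y_j = y for all j) turns Σ_{j≠i} y_j into 2y, so 297 = 18y and y = 16.5.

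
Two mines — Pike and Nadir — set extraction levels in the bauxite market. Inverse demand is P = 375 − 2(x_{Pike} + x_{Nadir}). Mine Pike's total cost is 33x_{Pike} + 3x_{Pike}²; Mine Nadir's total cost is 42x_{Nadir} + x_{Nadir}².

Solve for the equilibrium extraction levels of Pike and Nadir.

24.75, 47.25

Mine Pike's profit: π = x_{Pike}(375 − 2(x_{Pike} + x_{Nadir})) − 33x_{Pike} − 3x_{Pike}².
∂π/∂x_{Pike} = 342 − 10x_{Pike} − 2x_{Nadir} = 0, so x_{Pike} = 34.2 − 0.2x_{Nadir}.
For Nadir: ∂π/∂x_{Nadir} = 333 − 6x_{Nadir} − 2x_{Pike} = 0 ⇒ x_{Nadir} = 55.5 − (1/3)x_{Pike}.
Plugging x_{Nadir} into Pike's best response: x_{Pike} = 34.2 − 0.2(55.5 − (1/3)x_{Pike}) ⇒ (14/15)x_{Pike} = 23.1, so x_{Pike} = 24.75.
Then x_{Nadir} = 55.5 − (1/3)·24.75 = 47.25.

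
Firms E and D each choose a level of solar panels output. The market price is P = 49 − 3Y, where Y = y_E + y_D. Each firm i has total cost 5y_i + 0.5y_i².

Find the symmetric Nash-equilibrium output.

4.4

Firm E's profit: π = y_E(49 − 3(y_E + y_D)) − 5y_E − 0.5y_E².
∂π/∂y_E = 44 − 7y_E − 3y_D = 0, so y_E = 44/7 − (3/7)y_D.
The game is symmetric, so in equilibrium y_D = y_E: the reaction function gives (10/7)y_E = 44/7, hence y_E = 4.4.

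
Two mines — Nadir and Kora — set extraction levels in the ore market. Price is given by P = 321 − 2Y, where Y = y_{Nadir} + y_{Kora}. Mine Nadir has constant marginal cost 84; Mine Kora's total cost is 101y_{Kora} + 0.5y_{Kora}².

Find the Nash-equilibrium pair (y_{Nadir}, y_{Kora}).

46.5625, 25.375

Mine Nadir's profit: π = y_{Nadir}(321 − 2(y_{Nadir} + y_{Kora})) − 84y_{Nadir}.
∂π/∂y_{Nadir} = 237 − 4y_{Nadir} − 2y_{Kora} = 0, so y_{Nadir} = 59.25 − 0.5y_{Kora}.
For Kora: ∂π/∂y_{Kora} = 220 − 5y_{Kora} − 2y_{Nadir} = 0 ⇒ y_{Kora} = 44 − 0.4y_{Nadir}.
Plugging y_{Kora} into Nadir's best response: y_{Nadir} = 59.25 − 0.5(44 − 0.4y_{Nadir}) ⇒ 0.8y_{Nadir} = 37.25, so y_{Nadir} = 46.5625.
Then y_{Kora} = 44 − 0.4·46.5625 = 25.375.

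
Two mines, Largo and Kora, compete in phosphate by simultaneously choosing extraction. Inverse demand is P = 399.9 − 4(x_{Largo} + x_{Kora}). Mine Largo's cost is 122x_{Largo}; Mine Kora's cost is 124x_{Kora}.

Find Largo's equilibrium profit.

Mine Largo's profit: π = x_{Largo}(399.9 − 4(x_{Largo} + x_{Kora})) − 122x_{Largo}.
∂π/∂x_{Largo} = 277.9 − 8x_{Largo} − 4x_{Kora} = 0, so x_{Largo} = 34.7375 − 0.5x_{Kora}.
By the same steps for Kora: x_{Kora} = 34.4875 − 0.5x_{Largo}.
Substituting the second reaction function into the first: x_{Largo} = 34.7375 − 0.5(34.4875 − 0.5x_{Largo}), which gives 0.75x_{Largo} = 2799/160 ⇒ x_{Largo} = 23.325.
Then x_{Kora} = 34.4875 − 0.5·23.325 = 22.825.
Price P = 399.9 − 4·46.15 = 215.3.
Largo's profit: (215.3 − 122)·23.325 = 2176.2225.

2176.2225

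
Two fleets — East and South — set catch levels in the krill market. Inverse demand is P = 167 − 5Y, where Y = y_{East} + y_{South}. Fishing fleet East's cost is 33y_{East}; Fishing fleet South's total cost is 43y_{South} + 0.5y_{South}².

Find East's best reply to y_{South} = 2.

Fishing fleet East's profit: π = y_{East}(167 − 5(y_{East} + y_{South})) − 33y_{East}.
∂π/∂y_{East} = 134 − 10y_{East} − 5y_{South} = 0, so y_{East} = 13.4 − 0.5y_{South}.
At y_{South} = 2: y_{East} = 13.4 − 0.5·2 = 12.4.

12.4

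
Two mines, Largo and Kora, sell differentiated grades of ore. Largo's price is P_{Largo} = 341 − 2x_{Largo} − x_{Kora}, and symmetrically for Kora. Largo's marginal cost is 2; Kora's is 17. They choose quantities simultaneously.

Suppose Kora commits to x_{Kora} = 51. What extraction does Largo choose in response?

Mine Largo's profit: π = x_{Largo}(341 − 2x_{Largo} − x_{Kora}) − 2x_{Largo}.
∂π/∂x_{Largo} = 339 − 4x_{Largo} − x_{Kora} = 0 ⇒ x_{Largo} = 84.75 − 0.25x_{Kora}.
At x_{Kora} = 51: x_{Largo} = 84.75 − 0.25·51 = 72.

72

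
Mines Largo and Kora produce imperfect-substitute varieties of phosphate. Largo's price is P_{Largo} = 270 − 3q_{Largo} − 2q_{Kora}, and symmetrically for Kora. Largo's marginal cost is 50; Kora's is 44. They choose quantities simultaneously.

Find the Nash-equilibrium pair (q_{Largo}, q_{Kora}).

27.125, 28.625

Mine Largo's profit: π = q_{Largo}(270 − 3q_{Largo} − 2q_{Kora}) − 50q_{Largo}.
∂π/∂q_{Largo} = 220 − 6q_{Largo} − 2q_{Kora} = 0 ⇒ q_{Largo} = 110/3 − (1/3)q_{Kora}.
Similarly q_{Kora} = 113/3 − (1/3)q_{Largo}.
Substituting the second reaction function into the first: q_{Largo} = 110/3 − (1/3)(113/3 − (1/3)q_{Largo}), which gives (8/9)q_{Largo} = 217/9 ⇒ q_{Largo} = 27.125.
Then q_{Kora} = 113/3 − (1/3)·27.125 = 28.625.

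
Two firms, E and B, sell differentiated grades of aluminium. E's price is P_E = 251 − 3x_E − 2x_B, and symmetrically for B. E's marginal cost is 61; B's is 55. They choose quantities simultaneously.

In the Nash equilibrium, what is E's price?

Firm E's profit: π = x_E(251 − 3x_E − 2x_B) − 61x_E.
∂π/∂x_E = 190 − 6x_E − 2x_B = 0 ⇒ x_E = 95/3 − (1/3)x_B.
Similarly x_B = 98/3 − (1/3)x_E.
Plugging x_B into E's best response: x_E = 95/3 − (1/3)(98/3 − (1/3)x_E) ⇒ (8/9)x_E = 187/9, so x_E = 23.375.
Then x_B = 98/3 − (1/3)·23.375 = 24.875.
P_E = 251 − 3·23.375 − 2·24.875 = 131.125.

131.125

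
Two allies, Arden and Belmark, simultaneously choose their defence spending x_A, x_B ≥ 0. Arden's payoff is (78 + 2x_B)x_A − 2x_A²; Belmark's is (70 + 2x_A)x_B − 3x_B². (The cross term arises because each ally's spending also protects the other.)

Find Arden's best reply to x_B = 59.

Expanding Arden's payoff: 78x_A + 2x_Bx_A − 2x_A².
∂π/∂x_A = 78 + 2x_B − 4x_A = 0, so x_A = 19.5 + 0.5x_B.
At x_B = 59: x_A = 19.5 + 0.5·59 = 49.

49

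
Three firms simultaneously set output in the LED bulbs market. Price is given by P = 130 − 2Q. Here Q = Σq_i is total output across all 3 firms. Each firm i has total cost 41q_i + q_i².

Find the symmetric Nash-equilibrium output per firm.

A representative firm's profit is π_i = q_i(130 − 2Q) − 41q_i − q_i², with Q = q_i + Σ_{j≠i} q_j.
First-order condition: 89 − 6q_i − 2Σ_{j≠i} q_j = 0.
Imposing symmetry (q_j = q for all j) turns Σ_{j≠i} q_j into 2q, so 89 = 10q and q = 8.9.

8.9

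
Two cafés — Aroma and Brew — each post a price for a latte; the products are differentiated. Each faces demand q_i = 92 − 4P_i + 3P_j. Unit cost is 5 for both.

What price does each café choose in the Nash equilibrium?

Aroma's profit: π = (P_{Aroma} − 5)(92 − 4P_{Aroma} + 3P_{Brew}).
∂π/∂P_{Aroma} = 112 − 8P_{Aroma} + 3P_{Brew} = 0 ⇒ P_{Aroma} = 14 + 0.375P_{Brew}.
Setting P_{Aroma} = P_{Brew} in the reaction function: P_{Aroma} = 14 + 0.375P_{Aroma}, so P_{Aroma} = 14 / 0.625 = 22.4.

22.4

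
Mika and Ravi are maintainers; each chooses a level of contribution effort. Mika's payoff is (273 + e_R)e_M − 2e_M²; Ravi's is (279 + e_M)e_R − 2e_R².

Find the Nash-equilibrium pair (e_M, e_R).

91.4, 92.6

Expanding Mika's payoff: 273e_M + e_Re_M − 2e_M².
∂π/∂e_M = 273 + e_R − 4e_M = 0, so e_M = 68.25 + 0.25e_R.
Likewise for Ravi: e_R = 69.75 + 0.25e_M.
Plugging e_R into Mika's best response: e_M = 68.25 + 0.25(69.75 + 0.25e_M) ⇒ 0.9375e_M = 85.6875, so e_M = 91.4.
Then e_R = 69.75 + 0.25·91.4 = 92.6.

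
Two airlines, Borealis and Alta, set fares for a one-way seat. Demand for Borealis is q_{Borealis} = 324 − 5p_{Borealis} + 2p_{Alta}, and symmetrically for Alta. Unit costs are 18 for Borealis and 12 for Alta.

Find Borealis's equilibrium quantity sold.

Borealis's profit: π = (p_{Borealis} − 18)(324 − 5p_{Borealis} + 2p_{Alta}).
∂π/∂p_{Borealis} = 414 − 10p_{Borealis} + 2p_{Alta} = 0 ⇒ p_{Borealis} = 41.4 + 0.2p_{Alta}.
Similarly p_{Alta} = 38.4 + 0.2p_{Borealis}.
Plugging p_{Alta} into Borealis's best response: p_{Borealis} = 41.4 + 0.2(38.4 + 0.2p_{Borealis}) ⇒ 0.96p_{Borealis} = 49.08, so p_{Borealis} = 51.125.
Then p_{Alta} = 38.4 + 0.2·51.125 = 48.625.
q_{Borealis} = 324 − 5·51.125 + 2·48.625 = 165.625.

165.625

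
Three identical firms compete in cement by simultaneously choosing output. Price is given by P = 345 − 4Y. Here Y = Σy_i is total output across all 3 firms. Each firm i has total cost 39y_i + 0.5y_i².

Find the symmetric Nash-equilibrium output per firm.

A representative firm's profit is π_i = y_i(345 − 4Y) − 39y_i − 0.5y_i², with Y = y_i + Σ_{j≠i} y_j.
First-order condition: 306 − 9y_i − 4Σ_{j≠i} y_j = 0.
With identical firms, set every y_j = y: then 306 − 9y − 8y = 0, i.e. y = 306/17 = 18.

18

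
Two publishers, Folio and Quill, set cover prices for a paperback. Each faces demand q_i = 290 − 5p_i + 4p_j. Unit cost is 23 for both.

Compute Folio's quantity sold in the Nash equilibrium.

Folio's profit: π = (p_{Folio} − 23)(290 − 5p_{Folio} + 4p_{Quill}).
∂π/∂p_{Folio} = 405 − 10p_{Folio} + 4p_{Quill} = 0 ⇒ p_{Folio} = 40.5 + 0.4p_{Quill}.
The game is symmetric, so in equilibrium p_{Quill} = p_{Folio}: the reaction function gives 0.6p_{Folio} = 40.5, hence p_{Folio} = 67.5.
q_{Folio} = 290 − 5·67.5 + 4·67.5 = 222.5.

222.5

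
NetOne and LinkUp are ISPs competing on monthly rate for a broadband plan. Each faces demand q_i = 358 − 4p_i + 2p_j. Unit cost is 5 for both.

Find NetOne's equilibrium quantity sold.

232

NetOne's profit: π = (p_{NetOne} − 5)(358 − 4p_{NetOne} + 2p_{LinkUp}).
∂π/∂p_{NetOne} = 378 − 8p_{NetOne} + 2p_{LinkUp} = 0 ⇒ p_{NetOne} = 47.25 + 0.25p_{LinkUp}.
By symmetry p_{LinkUp} = p_{NetOne}; substituting into the reaction function, 0.75p_{NetOne} = 47.25 and p_{NetOne} = 63.
q_{NetOne} = 358 − 4·63 + 2·63 = 232.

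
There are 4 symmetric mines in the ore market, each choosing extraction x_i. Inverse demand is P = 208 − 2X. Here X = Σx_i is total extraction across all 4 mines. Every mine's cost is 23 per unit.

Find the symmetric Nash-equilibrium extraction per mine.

A representative mine's profit is π_i = x_i(208 − 2X) − 23x_i, with X = x_i + Σ_{j≠i} x_j.
First-order condition: 185 − 4x_i − 2Σ_{j≠i} x_j = 0.
With identical mines, set every x_j = x: then 185 − 4x − 6x = 0, i.e. x = 185/10 = 18.5.

18.5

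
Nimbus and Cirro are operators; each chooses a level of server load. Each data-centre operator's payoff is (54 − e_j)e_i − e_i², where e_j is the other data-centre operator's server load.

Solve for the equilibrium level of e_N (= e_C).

Nimbus's payoff is (54 − e_C)e_N − e_N².
∂π/∂e_N = 54 − e_C − 2e_N = 0, so e_N = 27 − 0.5e_C.
By symmetry e_C = e_N; substituting into the reaction function, 1.5e_N = 27 and e_N = 18.

18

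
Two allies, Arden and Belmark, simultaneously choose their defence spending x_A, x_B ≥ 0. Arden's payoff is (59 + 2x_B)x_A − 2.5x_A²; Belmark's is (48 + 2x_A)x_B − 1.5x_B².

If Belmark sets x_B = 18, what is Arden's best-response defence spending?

19

Expanding Arden's payoff: 59x_A + 2x_Bx_A − 2.5x_A².
∂π/∂x_A = 59 + 2x_B − 5x_A = 0, so x_A = 11.8 + 0.4x_B.
At x_B = 18: x_A = 11.8 + 0.4·18 = 19.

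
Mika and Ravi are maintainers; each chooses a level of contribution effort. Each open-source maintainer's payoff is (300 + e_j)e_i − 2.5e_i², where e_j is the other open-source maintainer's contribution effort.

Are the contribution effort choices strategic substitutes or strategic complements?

Mika's payoff is (300 + e_R)e_M − 2.5e_M².
∂π/∂e_M = 300 + e_R − 5e_M = 0, so e_M = 60 + 0.2e_R.
The best-response slope de_M/de_R = 0.2 > 0: the reaction function is upward-sloping, so the choices are strategic complements.

strategic complements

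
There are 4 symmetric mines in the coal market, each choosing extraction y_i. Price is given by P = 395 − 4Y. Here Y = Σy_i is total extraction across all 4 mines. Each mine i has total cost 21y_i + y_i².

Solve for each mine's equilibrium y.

17

A representative mine's profit is π_i = y_i(395 − 4Y) − 21y_i − y_i², with Y = y_i + Σ_{j≠i} y_j.
First-order condition: 374 − 10y_i − 4Σ_{j≠i} y_j = 0.
With identical mines, set every y_j = y: then 374 − 10y − 12y = 0, i.e. y = 374/22 = 17.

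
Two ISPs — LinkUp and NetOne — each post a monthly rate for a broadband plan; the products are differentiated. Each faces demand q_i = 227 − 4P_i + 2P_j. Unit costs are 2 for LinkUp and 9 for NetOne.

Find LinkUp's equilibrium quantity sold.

152.4

LinkUp's profit: π = (P_{LinkUp} − 2)(227 − 4P_{LinkUp} + 2P_{NetOne}).
∂π/∂P_{LinkUp} = 235 − 8P_{LinkUp} + 2P_{NetOne} = 0 ⇒ P_{LinkUp} = 29.375 + 0.25P_{NetOne}.
Similarly P_{NetOne} = 32.875 + 0.25P_{LinkUp}.
Substituting the second reaction function into the first: P_{LinkUp} = 29.375 + 0.25(32.875 + 0.25P_{LinkUp}), which gives 0.9375P_{LinkUp} = 1203/32 ⇒ P_{LinkUp} = 40.1.
Then P_{NetOne} = 32.875 + 0.25·40.1 = 42.9.
q_{LinkUp} = 227 − 4·40.1 + 2·42.9 = 152.4.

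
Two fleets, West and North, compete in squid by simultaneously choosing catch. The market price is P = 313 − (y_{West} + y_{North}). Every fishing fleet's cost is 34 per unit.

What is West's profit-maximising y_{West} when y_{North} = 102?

Fishing fleet West's profit: π = y_{West}(313 − (y_{West} + y_{North})) − 34y_{West}.
∂π/∂y_{West} = 279 − 2y_{West} − y_{North} = 0, so y_{West} = 139.5 − 0.5y_{North}.
At y_{North} = 102: y_{West} = 139.5 − 0.5·102 = 88.5.

88.5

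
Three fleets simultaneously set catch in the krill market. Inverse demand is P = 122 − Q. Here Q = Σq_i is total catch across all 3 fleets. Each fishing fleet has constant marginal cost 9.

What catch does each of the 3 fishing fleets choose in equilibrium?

28.25

A representative fishing fleet's profit is π_i = q_i(122 − Q) − 9q_i, with Q = q_i + Σ_{j≠i} q_j.
First-order condition: 113 − 2q_i − Σ_{j≠i} q_j = 0.
Imposing symmetry (q_j = q for all j) turns Σ_{j≠i} q_j into 2q, so 113 = 4q and q = 28.25.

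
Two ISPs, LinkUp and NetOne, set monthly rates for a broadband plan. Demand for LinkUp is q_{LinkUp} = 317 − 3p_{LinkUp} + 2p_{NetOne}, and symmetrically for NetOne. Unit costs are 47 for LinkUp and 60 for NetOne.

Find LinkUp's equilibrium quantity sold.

LinkUp's profit: π = (p_{LinkUp} − 47)(317 − 3p_{LinkUp} + 2p_{NetOne}).
∂π/∂p_{LinkUp} = 458 − 6p_{LinkUp} + 2p_{NetOne} = 0 ⇒ p_{LinkUp} = 229/3 + (1/3)p_{NetOne}.
Similarly p_{NetOne} = 497/6 + (1/3)p_{LinkUp}.
Plugging p_{NetOne} into LinkUp's best response: p_{LinkUp} = 229/3 + (1/3)(497/6 + (1/3)p_{LinkUp}) ⇒ (8/9)p_{LinkUp} = 1871/18, so p_{LinkUp} = 116.9375.
Then p_{NetOne} = 497/6 + (1/3)·116.9375 = 121.8125.
q_{LinkUp} = 317 − 3·116.9375 + 2·121.8125 = 209.8125.

209.8125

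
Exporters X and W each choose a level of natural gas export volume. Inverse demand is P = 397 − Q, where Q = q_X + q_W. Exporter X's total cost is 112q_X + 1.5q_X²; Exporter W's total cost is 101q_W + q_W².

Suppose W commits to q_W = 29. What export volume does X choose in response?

Exporter X's profit: π = q_X(397 − (q_X + q_W)) − 112q_X − 1.5q_X².
∂π/∂q_X = 285 − 5q_X − q_W = 0, so q_X = 57 − 0.2q_W.
At q_W = 29: q_X = 57 − 0.2·29 = 51.2.

51.2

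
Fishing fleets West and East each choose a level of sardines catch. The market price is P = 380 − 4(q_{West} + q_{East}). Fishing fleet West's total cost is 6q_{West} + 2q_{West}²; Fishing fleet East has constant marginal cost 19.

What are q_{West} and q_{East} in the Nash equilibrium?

Fishing fleet West's profit: π = q_{West}(380 − 4(q_{West} + q_{East})) − 6q_{West} − 2q_{West}².
∂π/∂q_{West} = 374 − 12q_{West} − 4q_{East} = 0, so q_{West} = 187/6 − (1/3)q_{East}.
For East: ∂π/∂q_{East} = 361 − 8q_{East} − 4q_{West} = 0 ⇒ q_{East} = 45.125 − 0.5q_{West}.
Substituting the second reaction function into the first: q_{West} = 187/6 − (1/3)(45.125 − 0.5q_{West}), which gives (5/6)q_{West} = 16.125 ⇒ q_{West} = 19.35.
Then q_{East} = 45.125 − 0.5·19.35 = 35.45.

19.35, 35.45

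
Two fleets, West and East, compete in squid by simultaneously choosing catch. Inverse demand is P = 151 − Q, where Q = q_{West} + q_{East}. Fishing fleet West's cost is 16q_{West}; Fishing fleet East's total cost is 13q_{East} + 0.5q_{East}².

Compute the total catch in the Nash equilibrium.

81.6

Fishing fleet West's profit: π = q_{West}(151 − (q_{West} + q_{East})) − 16q_{West}.
∂π/∂q_{West} = 135 − 2q_{West} − q_{East} = 0, so q_{West} = 67.5 − 0.5q_{East}.
For East: ∂π/∂q_{East} = 138 − 3q_{East} − q_{West} = 0 ⇒ q_{East} = 46 − (1/3)q_{West}.
Solving the two reaction functions simultaneously: (1 − (−0.5)(−1/3))q_{West} = 67.5 − 0.5·46, so (5/6)q_{West} = 44.5 and q_{West} = 53.4.
Then q_{East} = 46 − (1/3)·53.4 = 28.2.
Total catch: 53.4 + 28.2 = 81.6.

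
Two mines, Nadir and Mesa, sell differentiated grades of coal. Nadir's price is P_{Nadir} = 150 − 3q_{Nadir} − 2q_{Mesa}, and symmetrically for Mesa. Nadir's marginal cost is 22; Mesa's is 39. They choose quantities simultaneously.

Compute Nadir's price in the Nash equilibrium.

73.1875

Mine Nadir's profit: π = q_{Nadir}(150 − 3q_{Nadir} − 2q_{Mesa}) − 22q_{Nadir}.
∂π/∂q_{Nadir} = 128 − 6q_{Nadir} − 2q_{Mesa} = 0 ⇒ q_{Nadir} = 64/3 − (1/3)q_{Mesa}.
Similarly q_{Mesa} = 18.5 − (1/3)q_{Nadir}.
Substituting the second reaction function into the first: q_{Nadir} = 64/3 − (1/3)(18.5 − (1/3)q_{Nadir}), which gives (8/9)q_{Nadir} = 91/6 ⇒ q_{Nadir} = 17.0625.
Then q_{Mesa} = 18.5 − (1/3)·17.0625 = 12.8125.
P_{Nadir} = 150 − 3·17.0625 − 2·12.8125 = 73.1875.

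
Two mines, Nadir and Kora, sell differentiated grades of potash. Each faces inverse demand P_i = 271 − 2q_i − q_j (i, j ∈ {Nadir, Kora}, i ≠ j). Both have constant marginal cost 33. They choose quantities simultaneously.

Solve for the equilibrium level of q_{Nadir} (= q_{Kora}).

47.6

Mine Nadir's profit: π = q_{Nadir}(271 − 2q_{Nadir} − q_{Kora}) − 33q_{Nadir}.
∂π/∂q_{Nadir} = 238 − 4q_{Nadir} − q_{Kora} = 0 ⇒ q_{Nadir} = 59.5 − 0.25q_{Kora}.
Setting q_{Nadir} = q_{Kora} in the reaction function: q_{Nadir} = 59.5 − 0.25q_{Nadir}, so q_{Nadir} = 59.5 / 1.25 = 47.6.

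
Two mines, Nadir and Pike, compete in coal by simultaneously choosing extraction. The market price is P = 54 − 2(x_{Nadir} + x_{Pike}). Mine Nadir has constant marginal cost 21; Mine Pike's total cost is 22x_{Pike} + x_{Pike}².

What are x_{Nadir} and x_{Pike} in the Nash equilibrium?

6.7, 3.1

Mine Nadir's profit: π = x_{Nadir}(54 − 2(x_{Nadir} + x_{Pike})) − 21x_{Nadir}.
∂π/∂x_{Nadir} = 33 − 4x_{Nadir} − 2x_{Pike} = 0, so x_{Nadir} = 8.25 − 0.5x_{Pike}.
For Pike: ∂π/∂x_{Pike} = 32 − 6x_{Pike} − 2x_{Nadir} = 0 ⇒ x_{Pike} = 16/3 − (1/3)x_{Nadir}.
Plugging x_{Pike} into Nadir's best response: x_{Nadir} = 8.25 − 0.5(16/3 − (1/3)x_{Nadir}) ⇒ (5/6)x_{Nadir} = 67/12, so x_{Nadir} = 6.7.
Then x_{Pike} = 16/3 − (1/3)·6.7 = 3.1.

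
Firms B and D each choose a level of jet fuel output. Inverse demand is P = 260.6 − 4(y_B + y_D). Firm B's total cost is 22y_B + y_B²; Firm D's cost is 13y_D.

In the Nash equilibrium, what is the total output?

38.125

Firm B's profit: π = y_B(260.6 − 4(y_B + y_D)) − 22y_B − y_B².
∂π/∂y_B = 238.6 − 10y_B − 4y_D = 0, so y_B = 23.86 − 0.4y_D.
For D: ∂π/∂y_D = 247.6 − 8y_D − 4y_B = 0 ⇒ y_D = 30.95 − 0.5y_B.
Plugging y_D into B's best response: y_B = 23.86 − 0.4(30.95 − 0.5y_B) ⇒ 0.8y_B = 11.48, so y_B = 14.35.
Then y_D = 30.95 − 0.5·14.35 = 23.775.
Total output: 14.35 + 23.775 = 38.125.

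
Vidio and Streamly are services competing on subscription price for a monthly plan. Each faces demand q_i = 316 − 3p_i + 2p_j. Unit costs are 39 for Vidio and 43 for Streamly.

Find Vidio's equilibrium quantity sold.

Vidio's profit: π = (p_{Vidio} − 39)(316 − 3p_{Vidio} + 2p_{Streamly}).
∂π/∂p_{Vidio} = 433 − 6p_{Vidio} + 2p_{Streamly} = 0 ⇒ p_{Vidio} = 433/6 + (1/3)p_{Streamly}.
Similarly p_{Streamly} = 445/6 + (1/3)p_{Vidio}.
Solving the two reaction functions simultaneously: (1 − (1/3)(1/3))p_{Vidio} = 433/6 + (1/3)·(445/6), so (8/9)p_{Vidio} = 872/9 and p_{Vidio} = 109.
Then p_{Streamly} = 445/6 + (1/3)·109 = 110.5.
q_{Vidio} = 316 − 3·109 + 2·110.5 = 210.

210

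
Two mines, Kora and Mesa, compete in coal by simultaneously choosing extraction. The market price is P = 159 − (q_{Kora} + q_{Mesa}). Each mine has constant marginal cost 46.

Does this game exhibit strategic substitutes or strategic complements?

strategic substitutes

Mine Kora's profit: π = q_{Kora}(159 − (q_{Kora} + q_{Mesa})) − 46q_{Kora}.
∂π/∂q_{Kora} = 113 − 2q_{Kora} − q_{Mesa} = 0, so q_{Kora} = 56.5 − 0.5q_{Mesa}.
The best-response slope dq_{Kora}/dq_{Mesa} = −0.5 < 0: the reaction function is downward-sloping, so the choices are strategic substitutes.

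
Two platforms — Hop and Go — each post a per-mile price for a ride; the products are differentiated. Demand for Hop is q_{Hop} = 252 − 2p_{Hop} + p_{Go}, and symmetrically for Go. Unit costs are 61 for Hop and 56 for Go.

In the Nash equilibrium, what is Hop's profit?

Hop's profit: π = (p_{Hop} − 61)(252 − 2p_{Hop} + p_{Go}).
∂π/∂p_{Hop} = 374 − 4p_{Hop} + p_{Go} = 0 ⇒ p_{Hop} = 93.5 + 0.25p_{Go}.
Similarly p_{Go} = 91 + 0.25p_{Hop}.
Plugging p_{Go} into Hop's best response: p_{Hop} = 93.5 + 0.25(91 + 0.25p_{Hop}) ⇒ 0.9375p_{Hop} = 116.25, so p_{Hop} = 124.
Then p_{Go} = 91 + 0.25·124 = 122.
q_{Hop} = 252 − 2·124 + 122 = 126.
Profit = (124 − 61)·126 = 7938.

7938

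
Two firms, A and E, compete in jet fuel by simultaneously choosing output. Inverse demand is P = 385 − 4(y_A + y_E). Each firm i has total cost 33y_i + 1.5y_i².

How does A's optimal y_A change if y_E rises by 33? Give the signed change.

-12

Firm A's profit: π = y_A(385 − 4(y_A + y_E)) − 33y_A − 1.5y_A².
∂π/∂y_A = 352 − 11y_A − 4y_E = 0, so y_A = 32 − (4/11)y_E.
The reaction-function slope is −4/11, so a 33-unit rise in y_E moves y_A by −4/11 × 33 = −12. A's best response falls — the actions are strategic substitutes.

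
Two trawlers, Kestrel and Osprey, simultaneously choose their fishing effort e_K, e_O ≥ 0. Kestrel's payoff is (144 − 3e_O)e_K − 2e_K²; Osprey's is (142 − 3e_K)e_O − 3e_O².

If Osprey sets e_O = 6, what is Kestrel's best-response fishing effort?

Expanding Kestrel's payoff: 144e_K − 3e_Oe_K − 2e_K².
∂π/∂e_K = 144 − 3e_O − 4e_K = 0, so e_K = 36 − 0.75e_O.
At e_O = 6: e_K = 36 − 0.75·6 = 31.5.

31.5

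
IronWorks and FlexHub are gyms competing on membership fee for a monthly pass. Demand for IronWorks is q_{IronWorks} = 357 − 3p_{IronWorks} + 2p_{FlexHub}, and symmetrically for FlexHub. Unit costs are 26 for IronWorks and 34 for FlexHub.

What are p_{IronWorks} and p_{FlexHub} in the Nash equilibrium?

110.25, 113.25

IronWorks's profit: π = (p_{IronWorks} − 26)(357 − 3p_{IronWorks} + 2p_{FlexHub}).
∂π/∂p_{IronWorks} = 435 − 6p_{IronWorks} + 2p_{FlexHub} = 0 ⇒ p_{IronWorks} = 72.5 + (1/3)p_{FlexHub}.
Similarly p_{FlexHub} = 76.5 + (1/3)p_{IronWorks}.
Substituting the second reaction function into the first: p_{IronWorks} = 72.5 + (1/3)(76.5 + (1/3)p_{IronWorks}), which gives (8/9)p_{IronWorks} = 98 ⇒ p_{IronWorks} = 110.25.
Then p_{FlexHub} = 76.5 + (1/3)·110.25 = 113.25.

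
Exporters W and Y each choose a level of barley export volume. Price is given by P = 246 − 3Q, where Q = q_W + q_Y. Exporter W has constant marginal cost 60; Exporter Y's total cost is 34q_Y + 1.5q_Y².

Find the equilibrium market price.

129.2

Exporter W's profit: π = q_W(246 − 3(q_W + q_Y)) − 60q_W.
∂π/∂q_W = 186 − 6q_W − 3q_Y = 0, so q_W = 31 − 0.5q_Y.
For Y: ∂π/∂q_Y = 212 − 9q_Y − 3q_W = 0 ⇒ q_Y = 212/9 − (1/3)q_W.
Substituting the second reaction function into the first: q_W = 31 − 0.5(212/9 − (1/3)q_W), which gives (5/6)q_W = 173/9 ⇒ q_W = 346/15.
Then q_Y = 212/9 − (1/3)·(346/15) = 238/15.
Equilibrium price: P = 246 − 3·(584/15) = 129.2.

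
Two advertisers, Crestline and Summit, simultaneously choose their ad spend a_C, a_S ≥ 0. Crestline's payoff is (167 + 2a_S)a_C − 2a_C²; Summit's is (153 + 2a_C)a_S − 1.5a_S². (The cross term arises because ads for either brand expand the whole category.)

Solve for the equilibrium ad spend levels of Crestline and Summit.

100.875, 118.25

Expanding Crestline's payoff: 167a_C + 2a_Sa_C − 2a_C².
∂π/∂a_C = 167 + 2a_S − 4a_C = 0, so a_C = 41.75 + 0.5a_S.
Likewise for Summit: a_S = 51 + (2/3)a_C.
Plugging a_S into Crestline's best response: a_C = 41.75 + 0.5(51 + (2/3)a_C) ⇒ (2/3)a_C = 67.25, so a_C = 100.875.
Then a_S = 51 + (2/3)·100.875 = 118.25.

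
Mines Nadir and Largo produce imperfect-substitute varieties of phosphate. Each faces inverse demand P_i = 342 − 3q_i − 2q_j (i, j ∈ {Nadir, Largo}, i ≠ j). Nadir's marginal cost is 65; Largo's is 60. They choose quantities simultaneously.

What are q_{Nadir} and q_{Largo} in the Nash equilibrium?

34.3125, 35.5625

Mine Nadir's profit: π = q_{Nadir}(342 − 3q_{Nadir} − 2q_{Largo}) − 65q_{Nadir}.
∂π/∂q_{Nadir} = 277 − 6q_{Nadir} − 2q_{Largo} = 0 ⇒ q_{Nadir} = 277/6 − (1/3)q_{Largo}.
Similarly q_{Largo} = 47 − (1/3)q_{Nadir}.
Solving the two reaction functions simultaneously: (1 − (−1/3)(−1/3))q_{Nadir} = 277/6 − (1/3)·47, so (8/9)q_{Nadir} = 30.5 and q_{Nadir} = 34.3125.
Then q_{Largo} = 47 − (1/3)·34.3125 = 35.5625.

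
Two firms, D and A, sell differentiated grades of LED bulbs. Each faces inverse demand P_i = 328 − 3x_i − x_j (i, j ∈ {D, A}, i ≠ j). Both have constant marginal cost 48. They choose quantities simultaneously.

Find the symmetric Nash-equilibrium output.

40

Firm D's profit: π = x_D(328 − 3x_D − x_A) − 48x_D.
∂π/∂x_D = 280 − 6x_D − x_A = 0 ⇒ x_D = 140/3 − (1/6)x_A.
By symmetry x_A = x_D; substituting into the reaction function, (7/6)x_D = 140/3 and x_D = 40.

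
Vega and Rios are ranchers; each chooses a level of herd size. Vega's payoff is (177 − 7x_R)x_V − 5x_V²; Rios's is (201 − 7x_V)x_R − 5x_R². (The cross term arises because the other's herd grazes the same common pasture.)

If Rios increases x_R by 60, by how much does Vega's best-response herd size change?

-42

Expanding Vega's payoff: 177x_V − 7x_Rx_V − 5x_V².
∂π/∂x_V = 177 − 7x_R − 10x_V = 0, so x_V = 17.7 − 0.7x_R.
The reaction-function slope is −0.7, so a 60-unit rise in x_R moves x_V by −0.7 × 60 = −42. Vega's best response falls — the actions are strategic substitutes.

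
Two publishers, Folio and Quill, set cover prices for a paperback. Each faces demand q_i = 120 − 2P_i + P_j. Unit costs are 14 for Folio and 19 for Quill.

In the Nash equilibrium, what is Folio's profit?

2592

Folio's profit: π = (P_{Folio} − 14)(120 − 2P_{Folio} + P_{Quill}).
∂π/∂P_{Folio} = 148 − 4P_{Folio} + P_{Quill} = 0 ⇒ P_{Folio} = 37 + 0.25P_{Quill}.
Similarly P_{Quill} = 39.5 + 0.25P_{Folio}.
Solving the two reaction functions simultaneously: (1 − (0.25)(0.25))P_{Folio} = 37 + 0.25·39.5, so 0.9375P_{Folio} = 46.875 and P_{Folio} = 50.
Then P_{Quill} = 39.5 + 0.25·50 = 52.
q_{Folio} = 120 − 2·50 + 52 = 72.
Profit = (50 − 14)·72 = 2592.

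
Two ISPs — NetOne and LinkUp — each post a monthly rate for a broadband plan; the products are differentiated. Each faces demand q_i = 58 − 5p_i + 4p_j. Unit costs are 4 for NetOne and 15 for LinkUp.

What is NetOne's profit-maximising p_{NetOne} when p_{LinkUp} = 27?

18.6

NetOne's profit: π = (p_{NetOne} − 4)(58 − 5p_{NetOne} + 4p_{LinkUp}).
∂π/∂p_{NetOne} = 78 − 10p_{NetOne} + 4p_{LinkUp} = 0 ⇒ p_{NetOne} = 7.8 + 0.4p_{LinkUp}.
At p_{LinkUp} = 27: p_{NetOne} = 7.8 + 0.4·27 = 18.6.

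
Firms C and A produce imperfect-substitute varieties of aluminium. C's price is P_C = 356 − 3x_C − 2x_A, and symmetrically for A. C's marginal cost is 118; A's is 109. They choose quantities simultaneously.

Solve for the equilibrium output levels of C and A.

29.1875, 31.4375

Firm C's profit: π = x_C(356 − 3x_C − 2x_A) − 118x_C.
∂π/∂x_C = 238 − 6x_C − 2x_A = 0 ⇒ x_C = 119/3 − (1/3)x_A.
Similarly x_A = 247/6 − (1/3)x_C.
Solving the two reaction functions simultaneously: (1 − (−1/3)(−1/3))x_C = 119/3 − (1/3)·(247/6), so (8/9)x_C = 467/18 and x_C = 29.1875.
Then x_A = 247/6 − (1/3)·29.1875 = 31.4375.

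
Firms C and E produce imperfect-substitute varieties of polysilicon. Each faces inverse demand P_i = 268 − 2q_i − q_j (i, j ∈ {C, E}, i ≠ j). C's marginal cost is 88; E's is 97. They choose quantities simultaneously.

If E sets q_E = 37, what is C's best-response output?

Firm C's profit: π = q_C(268 − 2q_C − q_E) − 88q_C.
∂π/∂q_C = 180 − 4q_C − q_E = 0 ⇒ q_C = 45 − 0.25q_E.
At q_E = 37: q_C = 45 − 0.25·37 = 35.75.

35.75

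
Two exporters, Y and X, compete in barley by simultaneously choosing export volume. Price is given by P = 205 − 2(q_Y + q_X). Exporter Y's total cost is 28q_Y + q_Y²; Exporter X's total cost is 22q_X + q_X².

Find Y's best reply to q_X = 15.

Exporter Y's profit: π = q_Y(205 − 2(q_Y + q_X)) − 28q_Y − q_Y².
∂π/∂q_Y = 177 − 6q_Y − 2q_X = 0, so q_Y = 29.5 − (1/3)q_X.
At q_X = 15: q_Y = 29.5 − (1/3)·15 = 24.5.

24.5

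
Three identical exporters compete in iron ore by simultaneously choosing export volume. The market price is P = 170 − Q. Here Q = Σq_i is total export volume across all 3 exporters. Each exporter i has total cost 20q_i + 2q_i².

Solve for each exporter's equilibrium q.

18.75

A representative exporter's profit is π_i = q_i(170 − Q) − 20q_i − 2q_i², with Q = q_i + Σ_{j≠i} q_j.
First-order condition: 150 − 6q_i − Σ_{j≠i} q_j = 0.
With identical exporters, set every q_j = q: then 150 − 6q − 2q = 0, i.e. q = 150/8 = 18.75.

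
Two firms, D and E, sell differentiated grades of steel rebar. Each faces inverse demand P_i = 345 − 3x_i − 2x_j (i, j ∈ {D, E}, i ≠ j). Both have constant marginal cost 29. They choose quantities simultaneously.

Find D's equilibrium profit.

4680.75

Firm D's profit: π = x_D(345 − 3x_D − 2x_E) − 29x_D.
∂π/∂x_D = 316 − 6x_D − 2x_E = 0 ⇒ x_D = 158/3 − (1/3)x_E.
By symmetry x_E = x_D; substituting into the reaction function, (4/3)x_D = 158/3 and x_D = 39.5.
P_D = 345 − 3·39.5 − 2·39.5 = 147.5.
Profit = (147.5 − 29)·39.5 = 4680.75.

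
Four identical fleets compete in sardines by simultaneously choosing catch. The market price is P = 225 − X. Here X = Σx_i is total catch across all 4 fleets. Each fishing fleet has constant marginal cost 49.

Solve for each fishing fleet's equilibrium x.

35.2

A representative fishing fleet's profit is π_i = x_i(225 − X) − 49x_i, with X = x_i + Σ_{j≠i} x_j.
First-order condition: 176 − 2x_i − Σ_{j≠i} x_j = 0.
With identical fishing fleets, set every x_j = x: then 176 − 2x − 3x = 0, i.e. x = 176/5 = 35.2.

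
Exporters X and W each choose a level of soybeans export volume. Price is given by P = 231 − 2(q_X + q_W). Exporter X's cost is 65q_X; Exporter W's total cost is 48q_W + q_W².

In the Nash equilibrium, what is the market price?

128

Exporter X's profit: π = q_X(231 − 2(q_X + q_W)) − 65q_X.
∂π/∂q_X = 166 − 4q_X − 2q_W = 0, so q_X = 41.5 − 0.5q_W.
For W: ∂π/∂q_W = 183 − 6q_W − 2q_X = 0 ⇒ q_W = 30.5 − (1/3)q_X.
Solving the two reaction functions simultaneously: (1 − (−0.5)(−1/3))q_X = 41.5 − 0.5·30.5, so (5/6)q_X = 26.25 and q_X = 31.5.
Then q_W = 30.5 − (1/3)·31.5 = 20.
Equilibrium price: P = 231 − 2·51.5 = 128.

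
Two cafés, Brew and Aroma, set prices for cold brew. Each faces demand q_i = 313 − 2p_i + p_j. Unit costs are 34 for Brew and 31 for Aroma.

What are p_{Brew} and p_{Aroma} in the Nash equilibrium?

Brew's profit: π = (p_{Brew} − 34)(313 − 2p_{Brew} + p_{Aroma}).
∂π/∂p_{Brew} = 381 − 4p_{Brew} + p_{Aroma} = 0 ⇒ p_{Brew} = 95.25 + 0.25p_{Aroma}.
Similarly p_{Aroma} = 93.75 + 0.25p_{Brew}.
Substituting the second reaction function into the first: p_{Brew} = 95.25 + 0.25(93.75 + 0.25p_{Brew}), which gives 0.9375p_{Brew} = 118.6875 ⇒ p_{Brew} = 126.6.
Then p_{Aroma} = 93.75 + 0.25·126.6 = 125.4.

126.6, 125.4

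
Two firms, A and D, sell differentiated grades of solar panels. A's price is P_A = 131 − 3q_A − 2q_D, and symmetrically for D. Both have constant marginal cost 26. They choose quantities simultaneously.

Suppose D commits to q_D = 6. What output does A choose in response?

Firm A's profit: π = q_A(131 − 3q_A − 2q_D) − 26q_A.
∂π/∂q_A = 105 − 6q_A − 2q_D = 0 ⇒ q_A = 17.5 − (1/3)q_D.
At q_D = 6: q_A = 17.5 − (1/3)·6 = 15.5.

15.5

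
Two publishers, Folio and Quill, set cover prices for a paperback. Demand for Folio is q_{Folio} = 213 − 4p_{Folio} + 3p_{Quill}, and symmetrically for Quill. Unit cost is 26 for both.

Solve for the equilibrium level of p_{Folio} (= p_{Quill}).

63.4

Folio's profit: π = (p_{Folio} − 26)(213 − 4p_{Folio} + 3p_{Quill}).
∂π/∂p_{Folio} = 317 − 8p_{Folio} + 3p_{Quill} = 0 ⇒ p_{Folio} = 39.625 + 0.375p_{Quill}.
Setting p_{Folio} = p_{Quill} in the reaction function: p_{Folio} = 39.625 + 0.375p_{Folio}, so p_{Folio} = 39.625 / 0.625 = 63.4.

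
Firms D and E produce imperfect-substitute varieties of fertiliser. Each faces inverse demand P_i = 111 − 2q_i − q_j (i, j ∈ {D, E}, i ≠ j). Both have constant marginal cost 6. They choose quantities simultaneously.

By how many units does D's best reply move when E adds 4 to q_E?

Firm D's profit: π = q_D(111 − 2q_D − q_E) − 6q_D.
∂π/∂q_D = 105 − 4q_D − q_E = 0 ⇒ q_D = 26.25 − 0.25q_E.
The reaction-function slope is −0.25, so a 4-unit rise in q_E moves q_D by −0.25 × 4 = −1. D's best response falls — the actions are strategic substitutes.

-1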